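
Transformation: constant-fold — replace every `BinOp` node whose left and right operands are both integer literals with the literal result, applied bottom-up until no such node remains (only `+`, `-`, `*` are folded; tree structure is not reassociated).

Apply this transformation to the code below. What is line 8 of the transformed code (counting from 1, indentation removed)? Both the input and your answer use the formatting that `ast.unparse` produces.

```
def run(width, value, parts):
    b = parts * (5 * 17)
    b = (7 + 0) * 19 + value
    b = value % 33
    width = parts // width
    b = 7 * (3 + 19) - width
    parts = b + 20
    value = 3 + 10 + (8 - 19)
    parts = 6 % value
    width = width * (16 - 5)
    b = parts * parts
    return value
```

Transformed code:
def run(width, value, parts):
    b = parts * 85
    b = 133 + value
    b = value % 33
    width = parts // width
    b = 154 - width
    parts = b + 20
    value = 2
    parts = 6 % value
    width = width * 11
    b = parts * parts
    return value

value = 2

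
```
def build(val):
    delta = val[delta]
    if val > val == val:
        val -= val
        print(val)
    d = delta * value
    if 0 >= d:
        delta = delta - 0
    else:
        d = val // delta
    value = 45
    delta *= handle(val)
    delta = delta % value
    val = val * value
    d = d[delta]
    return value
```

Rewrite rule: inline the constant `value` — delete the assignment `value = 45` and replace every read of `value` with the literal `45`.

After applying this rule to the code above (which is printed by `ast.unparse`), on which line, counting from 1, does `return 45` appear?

15

Transformed code:
def build(val):
    delta = val[delta]
    if val > val == val:
        val -= val
        print(val)
    d = delta * 45
    if 0 >= d:
        delta = delta - 0
    else:
        d = val // delta
    delta *= handle(val)
    delta = delta % 45
    val = val * 45
    d = d[delta]
    return 45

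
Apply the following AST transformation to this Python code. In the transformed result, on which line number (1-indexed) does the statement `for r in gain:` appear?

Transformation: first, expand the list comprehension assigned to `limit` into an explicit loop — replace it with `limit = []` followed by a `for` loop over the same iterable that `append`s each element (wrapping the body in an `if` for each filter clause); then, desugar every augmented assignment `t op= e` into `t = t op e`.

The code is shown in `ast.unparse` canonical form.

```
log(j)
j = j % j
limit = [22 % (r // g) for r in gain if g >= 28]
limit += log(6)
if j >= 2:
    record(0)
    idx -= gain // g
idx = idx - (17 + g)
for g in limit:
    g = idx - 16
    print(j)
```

Transformed code:
log(j)
j = j % j
limit = []
for r in gain:
    if g >= 28:
        limit.append(22 % (r // g))
limit = limit + log(6)
if j >= 2:
    record(0)
    idx = idx - gain // g
idx = idx - (17 + g)
for g in limit:
    g = idx - 16
    print(j)

4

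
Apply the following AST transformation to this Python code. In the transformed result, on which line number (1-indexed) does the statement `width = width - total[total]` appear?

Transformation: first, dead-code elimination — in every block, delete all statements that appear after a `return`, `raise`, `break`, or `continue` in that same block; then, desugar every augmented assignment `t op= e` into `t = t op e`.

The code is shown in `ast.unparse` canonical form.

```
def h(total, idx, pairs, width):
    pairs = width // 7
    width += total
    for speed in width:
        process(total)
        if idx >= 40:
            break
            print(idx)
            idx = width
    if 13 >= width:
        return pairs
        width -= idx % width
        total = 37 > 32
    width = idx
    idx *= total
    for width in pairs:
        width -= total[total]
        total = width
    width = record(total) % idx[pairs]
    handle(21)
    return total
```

13

Transformed code:
def h(total, idx, pairs, width):
    pairs = width // 7
    width = width + total
    for speed in width:
        process(total)
        if idx >= 40:
            break
    if 13 >= width:
        return pairs
    width = idx
    idx = idx * total
    for width in pairs:
        width = width - total[total]
        total = width
    width = record(total) % idx[pairs]
    handle(21)
    return total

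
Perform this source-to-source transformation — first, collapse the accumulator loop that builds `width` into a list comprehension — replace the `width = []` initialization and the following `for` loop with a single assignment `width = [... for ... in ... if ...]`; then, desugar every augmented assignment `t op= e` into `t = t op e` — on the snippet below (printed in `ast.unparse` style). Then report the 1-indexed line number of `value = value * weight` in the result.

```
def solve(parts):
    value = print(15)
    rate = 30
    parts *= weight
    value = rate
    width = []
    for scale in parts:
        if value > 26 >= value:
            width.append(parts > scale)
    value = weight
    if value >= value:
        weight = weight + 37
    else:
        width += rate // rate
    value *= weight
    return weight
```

12

Transformed code:
def solve(parts):
    value = print(15)
    rate = 30
    parts = parts * weight
    value = rate
    width = [parts > scale for scale in parts if value > 26 >= value]
    value = weight
    if value >= value:
        weight = weight + 37
    else:
        width = width + rate // rate
    value = value * weight
    return weight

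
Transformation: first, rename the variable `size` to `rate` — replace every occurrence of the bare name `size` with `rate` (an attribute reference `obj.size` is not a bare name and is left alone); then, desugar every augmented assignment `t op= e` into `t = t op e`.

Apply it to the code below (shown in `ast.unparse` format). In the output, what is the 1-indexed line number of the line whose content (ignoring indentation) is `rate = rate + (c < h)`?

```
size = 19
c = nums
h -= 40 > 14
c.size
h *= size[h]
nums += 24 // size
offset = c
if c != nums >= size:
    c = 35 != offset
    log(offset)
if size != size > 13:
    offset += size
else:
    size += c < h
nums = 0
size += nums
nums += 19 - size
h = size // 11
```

Transformed code:
rate = 19
c = nums
h = h - (40 > 14)
c.size
h = h * rate[h]
nums = nums + 24 // rate
offset = c
if c != nums >= rate:
    c = 35 != offset
    log(offset)
if rate != rate > 13:
    offset = offset + rate
else:
    rate = rate + (c < h)
nums = 0
rate = rate + nums
nums = nums + (19 - rate)
h = rate // 11

14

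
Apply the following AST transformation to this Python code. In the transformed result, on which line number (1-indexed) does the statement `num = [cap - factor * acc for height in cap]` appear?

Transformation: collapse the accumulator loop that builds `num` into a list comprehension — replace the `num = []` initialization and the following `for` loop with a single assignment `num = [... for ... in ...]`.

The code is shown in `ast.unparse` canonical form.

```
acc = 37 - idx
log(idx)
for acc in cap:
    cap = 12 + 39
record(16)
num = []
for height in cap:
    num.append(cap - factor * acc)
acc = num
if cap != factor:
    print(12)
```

6

Transformed code:
acc = 37 - idx
log(idx)
for acc in cap:
    cap = 12 + 39
record(16)
num = [cap - factor * acc for height in cap]
acc = num
if cap != factor:
    print(12)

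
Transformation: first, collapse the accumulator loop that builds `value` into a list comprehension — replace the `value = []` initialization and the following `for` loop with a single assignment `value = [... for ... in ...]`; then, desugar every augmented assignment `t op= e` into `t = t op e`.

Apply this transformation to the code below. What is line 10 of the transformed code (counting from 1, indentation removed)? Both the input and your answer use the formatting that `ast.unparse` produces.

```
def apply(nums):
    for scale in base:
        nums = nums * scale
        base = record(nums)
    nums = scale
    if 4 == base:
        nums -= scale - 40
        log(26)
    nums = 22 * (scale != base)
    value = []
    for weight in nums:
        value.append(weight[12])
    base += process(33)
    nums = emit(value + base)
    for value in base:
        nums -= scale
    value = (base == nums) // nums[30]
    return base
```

value = [weight[12] for weight in nums]

Transformed code:
def apply(nums):
    for scale in base:
        nums = nums * scale
        base = record(nums)
    nums = scale
    if 4 == base:
        nums = nums - (scale - 40)
        log(26)
    nums = 22 * (scale != base)
    value = [weight[12] for weight in nums]
    base = base + process(33)
    nums = emit(value + base)
    for value in base:
        nums = nums - scale
    value = (base == nums) // nums[30]
    return base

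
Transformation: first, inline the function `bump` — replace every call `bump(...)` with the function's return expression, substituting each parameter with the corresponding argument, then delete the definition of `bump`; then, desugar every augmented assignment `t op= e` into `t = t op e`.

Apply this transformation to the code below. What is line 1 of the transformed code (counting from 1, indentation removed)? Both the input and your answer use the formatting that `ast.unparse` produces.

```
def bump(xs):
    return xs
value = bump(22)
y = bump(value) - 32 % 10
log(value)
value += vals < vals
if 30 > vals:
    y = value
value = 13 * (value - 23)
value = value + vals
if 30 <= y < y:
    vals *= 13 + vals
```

value = 22

Transformed code:
value = 22
y = value - 32 % 10
log(value)
value = value + (vals < vals)
if 30 > vals:
    y = value
value = 13 * (value - 23)
value = value + vals
if 30 <= y < y:
    vals = vals * (13 + vals)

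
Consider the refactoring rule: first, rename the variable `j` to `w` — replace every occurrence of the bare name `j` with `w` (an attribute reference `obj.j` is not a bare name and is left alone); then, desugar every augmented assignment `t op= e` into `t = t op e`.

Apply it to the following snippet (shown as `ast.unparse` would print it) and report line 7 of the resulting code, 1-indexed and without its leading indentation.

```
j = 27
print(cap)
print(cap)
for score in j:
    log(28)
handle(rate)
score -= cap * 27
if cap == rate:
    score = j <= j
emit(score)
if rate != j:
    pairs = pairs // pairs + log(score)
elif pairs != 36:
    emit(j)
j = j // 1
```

score = score - cap * 27

Transformed code:
w = 27
print(cap)
print(cap)
for score in w:
    log(28)
handle(rate)
score = score - cap * 27
if cap == rate:
    score = w <= w
emit(score)
if rate != w:
    pairs = pairs // pairs + log(score)
elif pairs != 36:
    emit(w)
w = w // 1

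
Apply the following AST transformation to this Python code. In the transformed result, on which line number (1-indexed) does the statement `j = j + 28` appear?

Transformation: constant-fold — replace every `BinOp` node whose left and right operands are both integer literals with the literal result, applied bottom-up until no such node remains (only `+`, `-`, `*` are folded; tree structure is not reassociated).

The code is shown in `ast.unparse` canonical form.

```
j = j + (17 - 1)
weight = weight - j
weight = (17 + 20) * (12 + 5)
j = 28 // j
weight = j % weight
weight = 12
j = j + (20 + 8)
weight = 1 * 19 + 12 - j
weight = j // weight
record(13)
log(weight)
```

7

Transformed code:
j = j + 16
weight = weight - j
weight = 629
j = 28 // j
weight = j % weight
weight = 12
j = j + 28
weight = 31 - j
weight = j // weight
record(13)
log(weight)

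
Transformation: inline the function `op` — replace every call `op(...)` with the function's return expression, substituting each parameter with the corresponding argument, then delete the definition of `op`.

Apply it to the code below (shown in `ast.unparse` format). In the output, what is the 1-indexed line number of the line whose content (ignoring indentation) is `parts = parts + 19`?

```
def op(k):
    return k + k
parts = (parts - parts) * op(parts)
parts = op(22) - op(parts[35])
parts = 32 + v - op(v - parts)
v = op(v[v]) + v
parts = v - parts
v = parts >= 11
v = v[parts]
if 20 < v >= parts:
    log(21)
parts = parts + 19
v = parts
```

Transformed code:
parts = (parts - parts) * (parts + parts)
parts = 22 + 22 - (parts[35] + parts[35])
parts = 32 + v - (v - parts + (v - parts))
v = v[v] + v[v] + v
parts = v - parts
v = parts >= 11
v = v[parts]
if 20 < v >= parts:
    log(21)
parts = parts + 19
v = parts

10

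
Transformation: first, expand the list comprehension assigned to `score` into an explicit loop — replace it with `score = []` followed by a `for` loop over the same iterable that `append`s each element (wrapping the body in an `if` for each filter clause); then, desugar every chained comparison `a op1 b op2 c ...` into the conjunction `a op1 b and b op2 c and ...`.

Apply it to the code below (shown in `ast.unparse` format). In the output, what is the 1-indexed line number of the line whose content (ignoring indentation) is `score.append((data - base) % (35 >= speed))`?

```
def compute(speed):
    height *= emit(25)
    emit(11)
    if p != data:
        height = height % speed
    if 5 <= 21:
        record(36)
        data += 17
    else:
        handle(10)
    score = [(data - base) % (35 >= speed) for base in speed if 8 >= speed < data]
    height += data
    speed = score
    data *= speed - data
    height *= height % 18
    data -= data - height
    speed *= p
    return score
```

14

Transformed code:
def compute(speed):
    height *= emit(25)
    emit(11)
    if p != data:
        height = height % speed
    if 5 <= 21:
        record(36)
        data += 17
    else:
        handle(10)
    score = []
    for base in speed:
        if 8 >= speed and speed < data:
            score.append((data - base) % (35 >= speed))
    height += data
    speed = score
    data *= speed - data
    height *= height % 18
    data -= data - height
    speed *= p
    return score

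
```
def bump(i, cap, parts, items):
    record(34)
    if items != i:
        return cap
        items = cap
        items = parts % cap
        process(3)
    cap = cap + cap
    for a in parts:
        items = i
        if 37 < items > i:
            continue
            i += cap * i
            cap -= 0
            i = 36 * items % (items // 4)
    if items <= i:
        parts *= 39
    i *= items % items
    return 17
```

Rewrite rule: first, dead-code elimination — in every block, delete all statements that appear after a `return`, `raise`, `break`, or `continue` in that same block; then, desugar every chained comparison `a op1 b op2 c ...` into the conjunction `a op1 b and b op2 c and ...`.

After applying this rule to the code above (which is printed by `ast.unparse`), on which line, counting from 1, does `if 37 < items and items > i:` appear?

Transformed code:
def bump(i, cap, parts, items):
    record(34)
    if items != i:
        return cap
    cap = cap + cap
    for a in parts:
        items = i
        if 37 < items and items > i:
            continue
    if items <= i:
        parts *= 39
    i *= items % items
    return 17

8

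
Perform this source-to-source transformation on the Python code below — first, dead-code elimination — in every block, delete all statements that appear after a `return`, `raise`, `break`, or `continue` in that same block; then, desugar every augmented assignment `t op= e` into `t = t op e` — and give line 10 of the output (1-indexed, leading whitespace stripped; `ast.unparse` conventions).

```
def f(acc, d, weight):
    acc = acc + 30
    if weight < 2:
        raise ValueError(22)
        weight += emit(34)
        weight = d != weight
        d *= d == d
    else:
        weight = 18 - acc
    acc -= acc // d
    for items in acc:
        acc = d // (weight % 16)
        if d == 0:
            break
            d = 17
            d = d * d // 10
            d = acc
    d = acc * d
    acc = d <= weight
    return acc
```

Transformed code:
def f(acc, d, weight):
    acc = acc + 30
    if weight < 2:
        raise ValueError(22)
    else:
        weight = 18 - acc
    acc = acc - acc // d
    for items in acc:
        acc = d // (weight % 16)
        if d == 0:
            break
    d = acc * d
    acc = d <= weight
    return acc

if d == 0:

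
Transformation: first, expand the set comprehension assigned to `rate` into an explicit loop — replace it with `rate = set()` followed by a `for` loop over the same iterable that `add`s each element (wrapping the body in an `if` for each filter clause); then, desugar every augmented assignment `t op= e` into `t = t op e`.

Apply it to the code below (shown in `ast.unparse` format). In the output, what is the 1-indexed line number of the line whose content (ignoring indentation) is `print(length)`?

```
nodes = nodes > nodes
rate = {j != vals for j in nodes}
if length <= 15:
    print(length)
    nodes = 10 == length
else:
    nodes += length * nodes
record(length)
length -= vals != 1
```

6

Transformed code:
nodes = nodes > nodes
rate = set()
for j in nodes:
    rate.add(j != vals)
if length <= 15:
    print(length)
    nodes = 10 == length
else:
    nodes = nodes + length * nodes
record(length)
length = length - (vals != 1)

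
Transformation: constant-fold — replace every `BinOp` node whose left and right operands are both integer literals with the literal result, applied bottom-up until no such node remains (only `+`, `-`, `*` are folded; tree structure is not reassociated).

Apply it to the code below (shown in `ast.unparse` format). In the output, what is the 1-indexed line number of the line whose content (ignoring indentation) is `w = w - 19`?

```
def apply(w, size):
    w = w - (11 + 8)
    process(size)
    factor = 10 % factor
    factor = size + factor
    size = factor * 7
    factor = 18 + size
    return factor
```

2

Transformed code:
def apply(w, size):
    w = w - 19
    process(size)
    factor = 10 % factor
    factor = size + factor
    size = factor * 7
    factor = 18 + size
    return factor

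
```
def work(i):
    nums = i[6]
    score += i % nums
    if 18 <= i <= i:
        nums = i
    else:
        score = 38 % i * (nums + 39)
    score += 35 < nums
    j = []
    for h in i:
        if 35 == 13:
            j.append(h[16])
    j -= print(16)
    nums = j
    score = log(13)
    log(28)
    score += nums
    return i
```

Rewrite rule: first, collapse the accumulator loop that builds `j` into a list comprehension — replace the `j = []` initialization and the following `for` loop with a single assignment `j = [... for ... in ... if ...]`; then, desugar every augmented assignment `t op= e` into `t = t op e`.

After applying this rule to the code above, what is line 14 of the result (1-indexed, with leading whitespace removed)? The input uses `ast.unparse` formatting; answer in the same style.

score = score + nums

Transformed code:
def work(i):
    nums = i[6]
    score = score + i % nums
    if 18 <= i <= i:
        nums = i
    else:
        score = 38 % i * (nums + 39)
    score = score + (35 < nums)
    j = [h[16] for h in i if 35 == 13]
    j = j - print(16)
    nums = j
    score = log(13)
    log(28)
    score = score + nums
    return i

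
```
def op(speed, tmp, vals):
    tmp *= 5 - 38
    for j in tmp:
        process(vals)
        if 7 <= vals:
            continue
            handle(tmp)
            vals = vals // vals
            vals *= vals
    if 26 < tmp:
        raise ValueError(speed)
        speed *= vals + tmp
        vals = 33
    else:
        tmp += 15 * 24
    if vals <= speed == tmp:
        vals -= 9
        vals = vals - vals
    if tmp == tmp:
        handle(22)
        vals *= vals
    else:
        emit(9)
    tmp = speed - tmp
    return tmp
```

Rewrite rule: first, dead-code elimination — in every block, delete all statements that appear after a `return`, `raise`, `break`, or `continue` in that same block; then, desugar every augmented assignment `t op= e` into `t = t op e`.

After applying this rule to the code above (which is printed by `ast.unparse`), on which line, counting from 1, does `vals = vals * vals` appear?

16

Transformed code:
def op(speed, tmp, vals):
    tmp = tmp * (5 - 38)
    for j in tmp:
        process(vals)
        if 7 <= vals:
            continue
    if 26 < tmp:
        raise ValueError(speed)
    else:
        tmp = tmp + 15 * 24
    if vals <= speed == tmp:
        vals = vals - 9
        vals = vals - vals
    if tmp == tmp:
        handle(22)
        vals = vals * vals
    else:
        emit(9)
    tmp = speed - tmp
    return tmp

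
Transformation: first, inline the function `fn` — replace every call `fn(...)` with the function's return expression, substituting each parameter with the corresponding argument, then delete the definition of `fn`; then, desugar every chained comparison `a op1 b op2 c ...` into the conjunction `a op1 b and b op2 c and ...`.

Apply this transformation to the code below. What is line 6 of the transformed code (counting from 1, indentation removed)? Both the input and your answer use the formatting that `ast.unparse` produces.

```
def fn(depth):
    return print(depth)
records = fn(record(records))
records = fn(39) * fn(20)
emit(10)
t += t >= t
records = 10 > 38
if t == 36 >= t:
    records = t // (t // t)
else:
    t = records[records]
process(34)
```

Transformed code:
records = print(record(records))
records = print(39) * print(20)
emit(10)
t += t >= t
records = 10 > 38
if t == 36 and 36 >= t:
    records = t // (t // t)
else:
    t = records[records]
process(34)

if t == 36 and 36 >= t:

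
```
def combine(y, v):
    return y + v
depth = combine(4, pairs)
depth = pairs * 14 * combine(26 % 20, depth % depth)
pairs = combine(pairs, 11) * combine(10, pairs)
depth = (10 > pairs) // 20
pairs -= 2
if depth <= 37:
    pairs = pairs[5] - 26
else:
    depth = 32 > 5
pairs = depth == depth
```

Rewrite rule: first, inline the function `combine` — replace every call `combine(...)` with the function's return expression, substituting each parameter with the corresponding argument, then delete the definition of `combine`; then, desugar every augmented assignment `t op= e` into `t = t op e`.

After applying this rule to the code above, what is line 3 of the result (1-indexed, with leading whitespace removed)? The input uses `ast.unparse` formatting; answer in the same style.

pairs = (pairs + 11) * (10 + pairs)

Transformed code:
depth = 4 + pairs
depth = pairs * 14 * (26 % 20 + depth % depth)
pairs = (pairs + 11) * (10 + pairs)
depth = (10 > pairs) // 20
pairs = pairs - 2
if depth <= 37:
    pairs = pairs[5] - 26
else:
    depth = 32 > 5
pairs = depth == depth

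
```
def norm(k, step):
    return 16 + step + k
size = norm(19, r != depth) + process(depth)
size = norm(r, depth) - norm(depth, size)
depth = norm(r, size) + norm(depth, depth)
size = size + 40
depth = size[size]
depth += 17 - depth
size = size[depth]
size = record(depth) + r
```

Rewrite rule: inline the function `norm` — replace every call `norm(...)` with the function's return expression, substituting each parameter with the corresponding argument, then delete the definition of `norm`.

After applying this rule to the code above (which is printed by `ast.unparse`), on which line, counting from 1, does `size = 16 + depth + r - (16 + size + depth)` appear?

2

Transformed code:
size = 16 + (r != depth) + 19 + process(depth)
size = 16 + depth + r - (16 + size + depth)
depth = 16 + size + r + (16 + depth + depth)
size = size + 40
depth = size[size]
depth += 17 - depth
size = size[depth]
size = record(depth) + r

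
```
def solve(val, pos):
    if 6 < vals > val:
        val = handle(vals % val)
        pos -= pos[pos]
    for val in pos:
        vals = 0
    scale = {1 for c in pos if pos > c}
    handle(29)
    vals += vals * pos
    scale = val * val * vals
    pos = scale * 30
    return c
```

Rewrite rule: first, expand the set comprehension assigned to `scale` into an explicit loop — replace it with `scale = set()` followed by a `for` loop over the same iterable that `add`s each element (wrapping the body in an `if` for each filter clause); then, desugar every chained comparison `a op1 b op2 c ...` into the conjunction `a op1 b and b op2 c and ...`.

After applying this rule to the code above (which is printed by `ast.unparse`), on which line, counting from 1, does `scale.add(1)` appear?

10

Transformed code:
def solve(val, pos):
    if 6 < vals and vals > val:
        val = handle(vals % val)
        pos -= pos[pos]
    for val in pos:
        vals = 0
    scale = set()
    for c in pos:
        if pos > c:
            scale.add(1)
    handle(29)
    vals += vals * pos
    scale = val * val * vals
    pos = scale * 30
    return c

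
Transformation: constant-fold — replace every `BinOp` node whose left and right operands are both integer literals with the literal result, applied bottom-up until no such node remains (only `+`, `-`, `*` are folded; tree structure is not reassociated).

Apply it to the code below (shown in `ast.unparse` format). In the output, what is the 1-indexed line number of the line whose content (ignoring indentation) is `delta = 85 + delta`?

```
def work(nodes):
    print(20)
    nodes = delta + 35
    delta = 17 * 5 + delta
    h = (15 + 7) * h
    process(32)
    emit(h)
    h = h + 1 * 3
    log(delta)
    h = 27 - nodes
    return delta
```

4

Transformed code:
def work(nodes):
    print(20)
    nodes = delta + 35
    delta = 85 + delta
    h = 22 * h
    process(32)
    emit(h)
    h = h + 3
    log(delta)
    h = 27 - nodes
    return delta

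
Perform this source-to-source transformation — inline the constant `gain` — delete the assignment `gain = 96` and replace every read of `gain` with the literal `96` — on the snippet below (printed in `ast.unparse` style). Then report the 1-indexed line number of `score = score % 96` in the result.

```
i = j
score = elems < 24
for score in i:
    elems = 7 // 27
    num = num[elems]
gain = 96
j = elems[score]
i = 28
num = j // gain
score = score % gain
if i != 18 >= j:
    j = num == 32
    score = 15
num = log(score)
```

Transformed code:
i = j
score = elems < 24
for score in i:
    elems = 7 // 27
    num = num[elems]
j = elems[score]
i = 28
num = j // 96
score = score % 96
if i != 18 >= j:
    j = num == 32
    score = 15
num = log(score)

9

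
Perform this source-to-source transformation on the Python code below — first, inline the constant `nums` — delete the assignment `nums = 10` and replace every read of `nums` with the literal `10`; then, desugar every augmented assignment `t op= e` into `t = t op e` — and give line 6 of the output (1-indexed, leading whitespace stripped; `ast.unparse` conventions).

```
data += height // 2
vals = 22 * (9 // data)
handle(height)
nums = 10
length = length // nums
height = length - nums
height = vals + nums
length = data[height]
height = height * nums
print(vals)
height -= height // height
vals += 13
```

height = vals + 10

Transformed code:
data = data + height // 2
vals = 22 * (9 // data)
handle(height)
length = length // 10
height = length - 10
height = vals + 10
length = data[height]
height = height * 10
print(vals)
height = height - height // height
vals = vals + 13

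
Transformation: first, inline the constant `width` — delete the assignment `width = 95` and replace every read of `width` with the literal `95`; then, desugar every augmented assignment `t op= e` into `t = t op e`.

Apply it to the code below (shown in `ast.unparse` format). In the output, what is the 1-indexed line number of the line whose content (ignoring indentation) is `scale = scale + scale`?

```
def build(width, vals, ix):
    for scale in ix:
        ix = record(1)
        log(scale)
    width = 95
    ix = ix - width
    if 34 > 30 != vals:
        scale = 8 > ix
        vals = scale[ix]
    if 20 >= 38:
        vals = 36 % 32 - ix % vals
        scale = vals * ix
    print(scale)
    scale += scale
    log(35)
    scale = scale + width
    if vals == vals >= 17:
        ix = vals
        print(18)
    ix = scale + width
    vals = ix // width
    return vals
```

13

Transformed code:
def build(width, vals, ix):
    for scale in ix:
        ix = record(1)
        log(scale)
    ix = ix - 95
    if 34 > 30 != vals:
        scale = 8 > ix
        vals = scale[ix]
    if 20 >= 38:
        vals = 36 % 32 - ix % vals
        scale = vals * ix
    print(scale)
    scale = scale + scale
    log(35)
    scale = scale + 95
    if vals == vals >= 17:
        ix = vals
        print(18)
    ix = scale + 95
    vals = ix // 95
    return vals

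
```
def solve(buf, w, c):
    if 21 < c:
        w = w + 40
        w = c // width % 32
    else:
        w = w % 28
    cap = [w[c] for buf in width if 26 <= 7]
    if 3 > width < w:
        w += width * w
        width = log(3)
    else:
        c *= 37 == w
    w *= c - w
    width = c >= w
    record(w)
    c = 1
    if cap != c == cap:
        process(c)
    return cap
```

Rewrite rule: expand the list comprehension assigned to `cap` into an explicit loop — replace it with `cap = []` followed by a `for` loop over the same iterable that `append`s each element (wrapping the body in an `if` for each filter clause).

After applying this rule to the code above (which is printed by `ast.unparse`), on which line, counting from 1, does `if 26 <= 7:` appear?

9

Transformed code:
def solve(buf, w, c):
    if 21 < c:
        w = w + 40
        w = c // width % 32
    else:
        w = w % 28
    cap = []
    for buf in width:
        if 26 <= 7:
            cap.append(w[c])
    if 3 > width < w:
        w += width * w
        width = log(3)
    else:
        c *= 37 == w
    w *= c - w
    width = c >= w
    record(w)
    c = 1
    if cap != c == cap:
        process(c)
    return cap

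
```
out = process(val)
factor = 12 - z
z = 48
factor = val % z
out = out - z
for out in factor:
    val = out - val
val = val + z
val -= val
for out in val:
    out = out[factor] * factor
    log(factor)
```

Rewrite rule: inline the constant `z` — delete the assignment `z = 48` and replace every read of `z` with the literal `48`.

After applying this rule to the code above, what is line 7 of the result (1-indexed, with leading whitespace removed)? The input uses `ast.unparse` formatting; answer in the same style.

Transformed code:
out = process(val)
factor = 12 - 48
factor = val % 48
out = out - 48
for out in factor:
    val = out - val
val = val + 48
val -= val
for out in val:
    out = out[factor] * factor
    log(factor)

val = val + 48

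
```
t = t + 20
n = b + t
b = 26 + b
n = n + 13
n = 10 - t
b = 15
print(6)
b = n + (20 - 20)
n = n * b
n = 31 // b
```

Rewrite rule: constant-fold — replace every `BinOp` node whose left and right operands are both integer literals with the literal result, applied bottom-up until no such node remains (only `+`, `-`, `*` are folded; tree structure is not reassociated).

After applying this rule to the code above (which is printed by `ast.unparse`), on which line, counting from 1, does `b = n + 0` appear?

8

Transformed code:
t = t + 20
n = b + t
b = 26 + b
n = n + 13
n = 10 - t
b = 15
print(6)
b = n + 0
n = n * b
n = 31 // b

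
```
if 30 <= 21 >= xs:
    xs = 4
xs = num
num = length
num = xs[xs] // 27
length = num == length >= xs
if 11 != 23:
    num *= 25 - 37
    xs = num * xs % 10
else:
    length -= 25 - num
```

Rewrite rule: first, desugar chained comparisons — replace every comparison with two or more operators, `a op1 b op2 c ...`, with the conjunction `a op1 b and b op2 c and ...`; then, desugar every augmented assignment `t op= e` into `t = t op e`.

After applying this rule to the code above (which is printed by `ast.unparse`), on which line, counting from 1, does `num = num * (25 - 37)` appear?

Transformed code:
if 30 <= 21 and 21 >= xs:
    xs = 4
xs = num
num = length
num = xs[xs] // 27
length = num == length and length >= xs
if 11 != 23:
    num = num * (25 - 37)
    xs = num * xs % 10
else:
    length = length - (25 - num)

8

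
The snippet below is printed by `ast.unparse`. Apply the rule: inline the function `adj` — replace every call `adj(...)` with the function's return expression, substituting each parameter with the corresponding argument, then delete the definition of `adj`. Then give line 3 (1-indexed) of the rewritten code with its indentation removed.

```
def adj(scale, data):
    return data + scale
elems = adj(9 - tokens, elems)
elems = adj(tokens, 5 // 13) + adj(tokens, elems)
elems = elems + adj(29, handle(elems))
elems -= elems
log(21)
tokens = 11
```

Transformed code:
elems = elems + (9 - tokens)
elems = 5 // 13 + tokens + (elems + tokens)
elems = elems + (handle(elems) + 29)
elems -= elems
log(21)
tokens = 11

elems = elems + (handle(elems) + 29)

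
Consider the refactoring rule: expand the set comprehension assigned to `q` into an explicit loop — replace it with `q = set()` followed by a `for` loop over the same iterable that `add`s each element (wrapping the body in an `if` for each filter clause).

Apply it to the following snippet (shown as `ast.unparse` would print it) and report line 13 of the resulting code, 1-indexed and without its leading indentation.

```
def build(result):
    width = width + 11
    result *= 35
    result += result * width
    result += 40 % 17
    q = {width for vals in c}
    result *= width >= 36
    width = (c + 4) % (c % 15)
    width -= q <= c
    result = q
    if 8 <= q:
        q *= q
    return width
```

Transformed code:
def build(result):
    width = width + 11
    result *= 35
    result += result * width
    result += 40 % 17
    q = set()
    for vals in c:
        q.add(width)
    result *= width >= 36
    width = (c + 4) % (c % 15)
    width -= q <= c
    result = q
    if 8 <= q:
        q *= q
    return width

if 8 <= q:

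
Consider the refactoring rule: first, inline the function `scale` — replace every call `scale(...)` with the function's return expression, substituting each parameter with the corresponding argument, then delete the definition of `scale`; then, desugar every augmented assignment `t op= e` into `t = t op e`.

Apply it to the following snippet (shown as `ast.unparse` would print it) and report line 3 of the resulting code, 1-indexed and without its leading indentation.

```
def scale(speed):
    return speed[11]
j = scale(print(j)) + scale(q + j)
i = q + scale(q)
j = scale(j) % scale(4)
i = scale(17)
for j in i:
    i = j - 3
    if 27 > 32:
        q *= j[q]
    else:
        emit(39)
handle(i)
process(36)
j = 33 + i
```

Transformed code:
j = print(j)[11] + (q + j)[11]
i = q + q[11]
j = j[11] % 4[11]
i = 17[11]
for j in i:
    i = j - 3
    if 27 > 32:
        q = q * j[q]
    else:
        emit(39)
handle(i)
process(36)
j = 33 + i

j = j[11] % 4[11]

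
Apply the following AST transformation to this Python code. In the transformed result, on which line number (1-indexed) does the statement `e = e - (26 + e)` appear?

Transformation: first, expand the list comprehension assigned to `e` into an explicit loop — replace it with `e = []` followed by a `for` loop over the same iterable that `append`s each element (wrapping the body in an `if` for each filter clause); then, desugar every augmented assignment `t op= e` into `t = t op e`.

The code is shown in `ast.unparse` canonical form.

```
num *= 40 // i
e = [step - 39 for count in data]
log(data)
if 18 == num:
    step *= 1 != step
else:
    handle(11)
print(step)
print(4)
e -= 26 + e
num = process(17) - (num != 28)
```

12

Transformed code:
num = num * (40 // i)
e = []
for count in data:
    e.append(step - 39)
log(data)
if 18 == num:
    step = step * (1 != step)
else:
    handle(11)
print(step)
print(4)
e = e - (26 + e)
num = process(17) - (num != 28)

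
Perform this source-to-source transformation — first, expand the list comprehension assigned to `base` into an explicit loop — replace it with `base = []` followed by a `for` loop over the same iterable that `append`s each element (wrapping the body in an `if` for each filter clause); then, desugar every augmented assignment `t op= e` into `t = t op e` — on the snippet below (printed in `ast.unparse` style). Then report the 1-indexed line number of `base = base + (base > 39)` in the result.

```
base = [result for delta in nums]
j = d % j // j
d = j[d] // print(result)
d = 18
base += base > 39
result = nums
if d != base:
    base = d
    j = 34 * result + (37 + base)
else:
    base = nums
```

Transformed code:
base = []
for delta in nums:
    base.append(result)
j = d % j // j
d = j[d] // print(result)
d = 18
base = base + (base > 39)
result = nums
if d != base:
    base = d
    j = 34 * result + (37 + base)
else:
    base = nums

7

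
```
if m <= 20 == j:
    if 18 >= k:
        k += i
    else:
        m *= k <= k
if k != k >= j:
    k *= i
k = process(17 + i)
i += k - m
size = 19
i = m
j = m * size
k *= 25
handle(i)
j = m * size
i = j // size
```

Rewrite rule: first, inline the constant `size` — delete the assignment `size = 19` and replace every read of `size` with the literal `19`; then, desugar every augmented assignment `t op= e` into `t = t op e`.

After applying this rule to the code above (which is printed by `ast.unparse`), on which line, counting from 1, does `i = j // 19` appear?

Transformed code:
if m <= 20 == j:
    if 18 >= k:
        k = k + i
    else:
        m = m * (k <= k)
if k != k >= j:
    k = k * i
k = process(17 + i)
i = i + (k - m)
i = m
j = m * 19
k = k * 25
handle(i)
j = m * 19
i = j // 19

15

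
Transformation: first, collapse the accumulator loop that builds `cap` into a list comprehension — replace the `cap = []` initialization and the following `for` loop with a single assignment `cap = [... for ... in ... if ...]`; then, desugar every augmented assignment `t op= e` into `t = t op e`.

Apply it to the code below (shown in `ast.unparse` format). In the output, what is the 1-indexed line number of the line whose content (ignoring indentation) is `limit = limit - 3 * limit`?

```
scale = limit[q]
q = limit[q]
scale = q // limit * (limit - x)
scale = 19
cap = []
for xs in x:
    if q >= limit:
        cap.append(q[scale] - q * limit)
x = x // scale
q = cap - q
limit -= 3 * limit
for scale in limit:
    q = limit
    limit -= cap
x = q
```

8

Transformed code:
scale = limit[q]
q = limit[q]
scale = q // limit * (limit - x)
scale = 19
cap = [q[scale] - q * limit for xs in x if q >= limit]
x = x // scale
q = cap - q
limit = limit - 3 * limit
for scale in limit:
    q = limit
    limit = limit - cap
x = q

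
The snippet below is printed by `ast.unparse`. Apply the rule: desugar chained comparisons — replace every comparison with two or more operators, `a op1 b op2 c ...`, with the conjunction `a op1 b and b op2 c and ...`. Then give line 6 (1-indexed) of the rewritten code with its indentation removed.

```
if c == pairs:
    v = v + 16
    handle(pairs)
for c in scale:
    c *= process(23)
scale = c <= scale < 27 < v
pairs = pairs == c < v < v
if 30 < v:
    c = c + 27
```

Transformed code:
if c == pairs:
    v = v + 16
    handle(pairs)
for c in scale:
    c *= process(23)
scale = c <= scale and scale < 27 and (27 < v)
pairs = pairs == c and c < v and (v < v)
if 30 < v:
    c = c + 27

scale = c <= scale and scale < 27 and (27 < v)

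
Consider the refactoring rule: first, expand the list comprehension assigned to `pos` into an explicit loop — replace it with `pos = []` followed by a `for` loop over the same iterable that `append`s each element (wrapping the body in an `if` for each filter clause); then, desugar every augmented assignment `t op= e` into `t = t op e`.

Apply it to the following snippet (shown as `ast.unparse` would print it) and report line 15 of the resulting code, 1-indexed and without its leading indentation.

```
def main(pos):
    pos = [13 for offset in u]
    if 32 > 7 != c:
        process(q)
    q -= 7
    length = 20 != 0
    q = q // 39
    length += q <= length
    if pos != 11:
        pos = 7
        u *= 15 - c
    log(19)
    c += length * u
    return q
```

c = c + length * u

Transformed code:
def main(pos):
    pos = []
    for offset in u:
        pos.append(13)
    if 32 > 7 != c:
        process(q)
    q = q - 7
    length = 20 != 0
    q = q // 39
    length = length + (q <= length)
    if pos != 11:
        pos = 7
        u = u * (15 - c)
    log(19)
    c = c + length * u
    return q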